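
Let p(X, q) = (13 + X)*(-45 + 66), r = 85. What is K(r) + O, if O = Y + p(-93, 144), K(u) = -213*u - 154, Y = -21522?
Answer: -41461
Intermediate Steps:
p(X, q) = 273 + 21*X (p(X, q) = (13 + X)*21 = 273 + 21*X)
K(u) = -154 - 213*u
O = -23202 (O = -21522 + (273 + 21*(-93)) = -21522 + (273 - 1953) = -21522 - 1680 = -23202)
K(r) + O = (-154 - 213*85) - 23202 = (-154 - 18105) - 23202 = -18259 - 23202 = -41461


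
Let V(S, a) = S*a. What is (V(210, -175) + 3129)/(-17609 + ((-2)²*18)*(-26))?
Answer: 4803/2783 ≈ 1.7258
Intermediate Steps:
(V(210, -175) + 3129)/(-17609 + ((-2)²*18)*(-26)) = (210*(-175) + 3129)/(-17609 + ((-2)²*18)*(-26)) = (-36750 + 3129)/(-17609 + (4*18)*(-26)) = -33621/(-17609 + 72*(-26)) = -33621/(-17609 - 1872) = -33621/(-19481) = -33621*(-1/19481) = 4803/2783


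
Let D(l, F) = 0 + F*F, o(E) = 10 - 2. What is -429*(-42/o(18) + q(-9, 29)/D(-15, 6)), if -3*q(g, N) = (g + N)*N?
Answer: 164021/36 ≈ 4556.1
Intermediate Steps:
q(g, N) = -N*(N + g)/3 (q(g, N) = -(g + N)*N/3 = -(N + g)*N/3 = -N*(N + g)/3)
o(E) = 8
D(l, F) = F**2 (D(l, F) = 0 + F**2 = F**2)
-429*(-42/o(18) + q(-9, 29)/D(-15, 6)) = -429*(-42/8 + (-1/3*29*(29 - 9))/(6**2)) = -429*(-42*1/8 - 1/3*29*20/36) = -429*(-21/4 - 580/3*1/36) = -429*(-21/4 - 145/27) = -429*(-1147/108) = 164021/36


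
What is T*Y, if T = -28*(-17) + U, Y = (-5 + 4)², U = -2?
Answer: 474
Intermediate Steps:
Y = 1 (Y = (-1)² = 1)
T = 474 (T = -28*(-17) - 2 = 476 - 2 = 474)
T*Y = 474*1 = 474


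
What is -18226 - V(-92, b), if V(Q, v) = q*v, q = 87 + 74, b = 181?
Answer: -47367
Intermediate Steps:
q = 161
V(Q, v) = 161*v
-18226 - V(-92, b) = -18226 - 161*181 = -18226 - 1*29141 = -18226 - 29141 = -47367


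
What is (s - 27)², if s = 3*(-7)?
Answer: 2304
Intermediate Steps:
s = -21
(s - 27)² = (-21 - 27)² = (-48)² = 2304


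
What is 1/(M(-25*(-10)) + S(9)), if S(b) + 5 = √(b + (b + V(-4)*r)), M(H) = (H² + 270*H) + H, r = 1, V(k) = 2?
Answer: 26049/3392752001 - 2*√5/16963760005 ≈ 7.6776e-6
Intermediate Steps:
M(H) = H² + 271*H
S(b) = -5 + √(2 + 2*b) (S(b) = -5 + √(b + (b + 2*1)) = -5 + √(b + (b + 2)) = -5 + √(b + (2 + b)) = -5 + √(2 + 2*b))
1/(M(-25*(-10)) + S(9)) = 1/((-25*(-10))*(271 - 25*(-10)) + (-5 + √(2 + 2*9))) = 1/(250*(271 + 250) + (-5 + √(2 + 18))) = 1/(250*521 + (-5 + √20)) = 1/(130250 + (-5 + 2*√5)) = 1/(130245 + 2*√5)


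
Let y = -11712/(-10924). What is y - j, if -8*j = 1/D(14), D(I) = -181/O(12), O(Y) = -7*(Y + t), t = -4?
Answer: 549085/494311 ≈ 1.1108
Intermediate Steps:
O(Y) = 28 - 7*Y (O(Y) = -7*(Y - 4) = -7*(-4 + Y) = 28 - 7*Y)
D(I) = 181/56 (D(I) = -181/(28 - 7*12) = -181/(28 - 84) = -181/(-56) = -181*(-1/56) = 181/56)
j = -7/181 (j = -1/(8*181/56) = -⅛*56/181 = -7/181 ≈ -0.038674)
y = 2928/2731 (y = -11712*(-1/10924) = 2928/2731 ≈ 1.0721)
y - j = 2928/2731 - 1*(-7/181) = 2928/2731 + 7/181 = 549085/494311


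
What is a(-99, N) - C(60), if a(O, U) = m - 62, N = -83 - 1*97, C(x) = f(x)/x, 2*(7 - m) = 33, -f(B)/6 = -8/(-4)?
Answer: -713/10 ≈ -71.300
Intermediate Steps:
f(B) = -12 (f(B) = -(-48)/(-4) = -(-48)*(-1)/4 = -6*2 = -12)
m = -19/2 (m = 7 - ½*33 = 7 - 33/2 = -19/2 ≈ -9.5000)
C(x) = -12/x
N = -180 (N = -83 - 97 = -180)
a(O, U) = -143/2 (a(O, U) = -19/2 - 62 = -143/2)
a(-99, N) - C(60) = -143/2 - (-12)/60 = -143/2 - 1*(-⅕) = -143/2 + ⅕ = -713/10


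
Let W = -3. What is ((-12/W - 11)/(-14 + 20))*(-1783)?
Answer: 12481/6 ≈ 2080.2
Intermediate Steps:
((-12/W - 11)/(-14 + 20))*(-1783) = ((-12/(-3) - 11)/(-14 + 20))*(-1783) = ((-12*(-⅓) - 11)/6)*(-1783) = ((4 - 11)*(⅙))*(-1783) = -7*⅙*(-1783) = -7/6*(-1783) = 12481/6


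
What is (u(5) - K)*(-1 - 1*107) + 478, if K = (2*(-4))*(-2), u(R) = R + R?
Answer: 1126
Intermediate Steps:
u(R) = 2*R
K = 16 (K = -8*(-2) = 16)
(u(5) - K)*(-1 - 1*107) + 478 = (2*5 - 1*16)*(-1 - 1*107) + 478 = (10 - 16)*(-1 - 107) + 478 = -6*(-108) + 478 = 648 + 478 = 1126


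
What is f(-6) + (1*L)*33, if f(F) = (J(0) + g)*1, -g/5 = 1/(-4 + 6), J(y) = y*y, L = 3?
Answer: 193/2 ≈ 96.500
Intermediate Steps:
J(y) = y²
g = -5/2 (g = -5/(-4 + 6) = -5/2 ≈ -2.5000)
f(F) = -5/2 (f(F) = (0² - 5/2)*1 = (0 - 5/2)*1 = -5/2*1 = -5/2)
f(-6) + (1*L)*33 = -5/2 + (1*3)*33 = -5/2 + 3*33 = -5/2 + 99 = 193/2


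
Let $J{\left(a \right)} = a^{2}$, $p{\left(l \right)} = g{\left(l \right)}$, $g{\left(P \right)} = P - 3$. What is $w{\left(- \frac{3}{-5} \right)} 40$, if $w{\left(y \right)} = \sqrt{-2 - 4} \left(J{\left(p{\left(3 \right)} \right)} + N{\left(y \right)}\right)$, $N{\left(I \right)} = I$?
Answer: $24 i \sqrt{6} \approx 58.788 i$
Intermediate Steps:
$g{\left(P \right)} = -3 + P$ ($g{\left(P \right)} = P - 3 = -3 + P$)
$p{\left(l \right)} = -3 + l$
$w{\left(y \right)} = i y \sqrt{6}$ ($w{\left(y \right)} = \sqrt{-2 - 4} \left(\left(-3 + 3\right)^{2} + y\right) = \sqrt{-6} \left(0^{2} + y\right) = i \sqrt{6} \left(0 + y\right) = i \sqrt{6} y = i y \sqrt{6}$)
$w{\left(- \frac{3}{-5} \right)} 40 = i \left(- \frac{3}{-5}\right) \sqrt{6} \cdot 40 = i \left(\left(-3\right) \left(- \frac{1}{5}\right)\right) \sqrt{6} \cdot 40 = i \frac{3}{5} \sqrt{6} \cdot 40 = \frac{3 i \sqrt{6}}{5} \cdot 40 = 24 i \sqrt{6}$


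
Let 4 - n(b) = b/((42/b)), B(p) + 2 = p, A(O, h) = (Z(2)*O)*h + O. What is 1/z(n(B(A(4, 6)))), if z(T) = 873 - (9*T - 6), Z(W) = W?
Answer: 7/9651 ≈ 0.00072531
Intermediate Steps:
A(O, h) = O + 2*O*h (A(O, h) = (2*O)*h + O = 2*O*h + O = O + 2*O*h)
B(p) = -2 + p
n(b) = 4 - b²/42 (n(b) = 4 - b/(42/b) = 4 - b*b/42 = 4 - b²/42)
z(T) = 879 - 9*T (z(T) = 873 - (-6 + 9*T) = 873 + (6 - 9*T) = 879 - 9*T)
1/z(n(B(A(4, 6)))) = 1/(879 - 9*(4 - (-2 + 4*(1 + 2*6))²/42)) = 1/(879 - 9*(4 - (-2 + 4*(1 + 12))²/42)) = 1/(879 - 9*(4 - (-2 + 4*13)²/42)) = 1/(879 - 9*(4 - (-2 + 52)²/42)) = 1/(879 - 9*(4 - 1/42*50²)) = 1/(879 - 9*(4 - 1/42*2500)) = 1/(879 - 9*(4 - 1250/21)) = 1/(879 - 9*(-1166/21)) = 1/(879 + 3498/7) = 1/(9651/7) = 7/9651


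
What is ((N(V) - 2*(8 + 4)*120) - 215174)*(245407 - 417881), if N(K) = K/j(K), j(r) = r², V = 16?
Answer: 300869078531/8 ≈ 3.7609e+10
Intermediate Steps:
N(K) = 1/K (N(K) = K/(K²) = K/K² = 1/K)
((N(V) - 2*(8 + 4)*120) - 215174)*(245407 - 417881) = ((1/16 - 2*(8 + 4)*120) - 215174)*(245407 - 417881) = ((1/16 - 2*12*120) - 215174)*(-172474) = ((1/16 - 24*120) - 215174)*(-172474) = ((1/16 - 2880) - 215174)*(-172474) = (-46079/16 - 215174)*(-172474) = -3488863/16*(-172474) = 300869078531/8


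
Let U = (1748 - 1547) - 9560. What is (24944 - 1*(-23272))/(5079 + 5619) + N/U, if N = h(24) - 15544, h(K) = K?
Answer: 102881084/16687097 ≈ 6.1653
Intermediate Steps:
N = -15520 (N = 24 - 15544 = -15520)
U = -9359 (U = 201 - 9560 = -9359)
(24944 - 1*(-23272))/(5079 + 5619) + N/U = (24944 - 1*(-23272))/(5079 + 5619) - 15520/(-9359) = (24944 + 23272)/10698 - 15520*(-1/9359) = 48216*(1/10698) + 15520/9359 = 8036/1783 + 15520/9359 = 102881084/16687097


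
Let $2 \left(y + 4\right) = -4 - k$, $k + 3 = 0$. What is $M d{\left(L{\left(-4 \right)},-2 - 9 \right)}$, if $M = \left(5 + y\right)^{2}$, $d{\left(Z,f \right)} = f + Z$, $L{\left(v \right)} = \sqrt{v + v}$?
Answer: $- \frac{11}{4} + \frac{i \sqrt{2}}{2} \approx -2.75 + 0.70711 i$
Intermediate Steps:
$k = -3$ ($k = -3 + 0 = -3$)
$L{\left(v \right)} = \sqrt{2} \sqrt{v}$ ($L{\left(v \right)} = \sqrt{2 v} = \sqrt{2} \sqrt{v}$)
$y = - \frac{9}{2}$ ($y = -4 + \frac{-4 - -3}{2} = -4 + \frac{-4 + 3}{2} = -4 + \frac{1}{2} \left(-1\right) = -4 - \frac{1}{2} = - \frac{9}{2} \approx -4.5$)
$d{\left(Z,f \right)} = Z + f$
$M = \frac{1}{4}$ ($M = \left(5 - \frac{9}{2}\right)^{2} = \left(\frac{1}{2}\right)^{2} = \frac{1}{4} \approx 0.25$)
$M d{\left(L{\left(-4 \right)},-2 - 9 \right)} = \frac{\sqrt{2} \sqrt{-4} - 11}{4} = \frac{\sqrt{2} \cdot 2 i - 11}{4} = \frac{2 i \sqrt{2} - 11}{4} = \frac{-11 + 2 i \sqrt{2}}{4} = - \frac{11}{4} + \frac{i \sqrt{2}}{2}$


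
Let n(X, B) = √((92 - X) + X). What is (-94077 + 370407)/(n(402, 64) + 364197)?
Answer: 100638557010/132639454717 - 552660*√23/132639454717 ≈ 0.75872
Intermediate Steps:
n(X, B) = 2*√23 (n(X, B) = √92 = 2*√23)
(-94077 + 370407)/(n(402, 64) + 364197) = (-94077 + 370407)/(2*√23 + 364197) = 276330/(364197 + 2*√23)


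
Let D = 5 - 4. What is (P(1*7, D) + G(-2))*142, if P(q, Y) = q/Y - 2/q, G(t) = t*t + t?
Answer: 8662/7 ≈ 1237.4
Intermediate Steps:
D = 1
G(t) = t + t² (G(t) = t² + t = t + t²)
P(q, Y) = -2/q + q/Y
(P(1*7, D) + G(-2))*142 = ((-2/(1*7) + (1*7)/1) - 2*(1 - 2))*142 = ((-2/7 + 7*1) - 2*(-1))*142 = ((-2*⅐ + 7) + 2)*142 = ((-2/7 + 7) + 2)*142 = (47/7 + 2)*142 = (61/7)*142 = 8662/7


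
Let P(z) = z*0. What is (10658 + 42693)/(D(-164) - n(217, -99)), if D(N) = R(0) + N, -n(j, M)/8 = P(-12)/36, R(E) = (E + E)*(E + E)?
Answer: -53351/164 ≈ -325.31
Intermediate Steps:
P(z) = 0
R(E) = 4*E² (R(E) = (2*E)*(2*E) = 4*E²)
n(j, M) = 0 (n(j, M) = -0/36 = -8*0 = 0)
D(N) = N (D(N) = 4*0² + N = 4*0 + N = 0 + N = N)
(10658 + 42693)/(D(-164) - n(217, -99)) = (10658 + 42693)/(-164 - 1*0) = 53351/(-164 + 0) = 53351/(-164) = 53351*(-1/164) = -53351/164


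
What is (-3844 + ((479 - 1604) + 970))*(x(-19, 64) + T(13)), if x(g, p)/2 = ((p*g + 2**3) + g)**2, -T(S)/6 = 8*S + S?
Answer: -12038413644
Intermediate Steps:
T(S) = -54*S (T(S) = -6*(8*S + S) = -54*S)
x(g, p) = 2*(8 + g + g*p)**2 (x(g, p) = 2*((p*g + 2**3) + g)**2 = 2*((g*p + 8) + g)**2 = 2*((8 + g*p) + g)**2 = 2*(8 + g + g*p)**2)
(-3844 + ((479 - 1604) + 970))*(x(-19, 64) + T(13)) = (-3844 + ((479 - 1604) + 970))*(2*(8 - 19 - 19*64)**2 - 54*13) = (-3844 + (-1125 + 970))*(2*(8 - 19 - 1216)**2 - 702) = (-3844 - 155)*(2*(-1227)**2 - 702) = -3999*(2*1505529 - 702) = -3999*(3011058 - 702) = -3999*3010356 = -12038413644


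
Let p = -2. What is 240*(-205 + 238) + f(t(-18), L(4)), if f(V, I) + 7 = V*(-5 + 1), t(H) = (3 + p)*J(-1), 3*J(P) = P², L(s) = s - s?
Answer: 23735/3 ≈ 7911.7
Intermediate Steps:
L(s) = 0
J(P) = P²/3
t(H) = ⅓ (t(H) = (3 - 2)*((⅓)*(-1)²) = 1*((⅓)*1) = 1*(⅓) = ⅓)
f(V, I) = -7 - 4*V (f(V, I) = -7 + V*(-5 + 1) = -7 + V*(-4) = -7 - 4*V)
240*(-205 + 238) + f(t(-18), L(4)) = 240*(-205 + 238) + (-7 - 4*⅓) = 240*33 + (-7 - 4/3) = 7920 - 25/3 = 23735/3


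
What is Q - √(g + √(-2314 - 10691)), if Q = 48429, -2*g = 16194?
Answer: 48429 - √(-8097 + 51*I*√5) ≈ 48428.0 - 89.986*I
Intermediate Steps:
g = -8097 (g = -½*16194 = -8097)
Q - √(g + √(-2314 - 10691)) = 48429 - √(-8097 + √(-2314 - 10691)) = 48429 - √(-8097 + √(-13005)) = 48429 - √(-8097 + 51*I*√5)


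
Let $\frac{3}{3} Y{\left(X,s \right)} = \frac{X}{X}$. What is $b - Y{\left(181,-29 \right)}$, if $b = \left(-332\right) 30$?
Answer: $-9961$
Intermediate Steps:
$b = -9960$
$Y{\left(X,s \right)} = 1$ ($Y{\left(X,s \right)} = \frac{X}{X} = 1$)
$b - Y{\left(181,-29 \right)} = -9960 - 1 = -9961$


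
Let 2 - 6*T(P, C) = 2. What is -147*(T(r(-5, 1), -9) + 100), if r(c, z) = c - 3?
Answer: -14700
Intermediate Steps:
r(c, z) = -3 + c
T(P, C) = 0 (T(P, C) = ⅓ - ⅙*2 = ⅓ - ⅓ = 0)
-147*(T(r(-5, 1), -9) + 100) = -147*(0 + 100) = -147*100 = -14700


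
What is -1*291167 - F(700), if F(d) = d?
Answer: -291867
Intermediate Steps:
-1*291167 - F(700) = -1*291167 - 1*700 = -291167 - 700 = -291867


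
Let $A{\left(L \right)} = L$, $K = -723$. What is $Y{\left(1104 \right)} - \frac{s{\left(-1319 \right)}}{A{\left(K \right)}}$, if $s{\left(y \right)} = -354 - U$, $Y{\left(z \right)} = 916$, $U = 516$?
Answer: $\frac{220466}{241} \approx 914.8$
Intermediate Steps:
$s{\left(y \right)} = -870$ ($s{\left(y \right)} = -354 - 516 = -870$)
$Y{\left(1104 \right)} - \frac{s{\left(-1319 \right)}}{A{\left(K \right)}} = 916 - - \frac{870}{-723} = 916 - \left(-870\right) \left(- \frac{1}{723}\right) = 916 - \frac{290}{241} = \frac{220466}{241}$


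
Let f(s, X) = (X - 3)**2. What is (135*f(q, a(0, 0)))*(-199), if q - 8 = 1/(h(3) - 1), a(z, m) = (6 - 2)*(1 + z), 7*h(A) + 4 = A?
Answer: -26865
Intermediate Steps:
h(A) = -4/7 + A/7
a(z, m) = 4 + 4*z (a(z, m) = 4*(1 + z) = 4 + 4*z)
q = 57/8 (q = 8 + 1/((-4/7 + (1/7)*3) - 1) = 8 + 1/((-4/7 + 3/7) - 1) = 8 + 1/(-1/7 - 1) = 8 + 1/(-8/7) = 8 - 7/8 = 57/8 ≈ 7.1250)
f(s, X) = (-3 + X)**2
(135*f(q, a(0, 0)))*(-199) = (135*(-3 + (4 + 4*0))**2)*(-199) = (135*(-3 + (4 + 0))**2)*(-199) = (135*(-3 + 4)**2)*(-199) = (135*1**2)*(-199) = (135*1)*(-199) = 135*(-199) = -26865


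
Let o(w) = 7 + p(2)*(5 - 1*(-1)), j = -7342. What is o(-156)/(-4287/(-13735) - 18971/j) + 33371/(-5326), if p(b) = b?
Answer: 458914580511/1555414834514 ≈ 0.29504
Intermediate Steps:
o(w) = 19 (o(w) = 7 + 2*(5 - 1*(-1)) = 7 + 2*(5 + 1) = 7 + 2*6 = 7 + 12 = 19)
o(-156)/(-4287/(-13735) - 18971/j) + 33371/(-5326) = 19/(-4287/(-13735) - 18971/(-7342)) + 33371/(-5326) = 19/(-4287*(-1/13735) - 18971*(-1/7342)) + 33371*(-1/5326) = 19/(4287/13735 + 18971/7342) - 33371/5326 = 19/(292041839/100842370) - 33371/5326 = 19*(100842370/292041839) - 33371/5326 = 1916005030/292041839 - 33371/5326 = 458914580511/1555414834514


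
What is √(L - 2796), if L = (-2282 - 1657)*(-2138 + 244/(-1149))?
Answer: √1235066002030/383 ≈ 2901.7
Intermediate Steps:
L = 3225786278/383 (L = -3939*(-2138 + 244*(-1/1149)) = -3939*(-2138 - 244/1149) = -3939*(-2456806/1149) = 3225786278/383 ≈ 8.4224e+6)
√(L - 2796) = √(3225786278/383 - 2796) = √(3224715410/383) = √1235066002030/383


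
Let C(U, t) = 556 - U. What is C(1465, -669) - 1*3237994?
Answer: -3238903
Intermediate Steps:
C(1465, -669) - 1*3237994 = (556 - 1*1465) - 1*3237994 = (556 - 1465) - 3237994 = -909 - 3237994 = -3238903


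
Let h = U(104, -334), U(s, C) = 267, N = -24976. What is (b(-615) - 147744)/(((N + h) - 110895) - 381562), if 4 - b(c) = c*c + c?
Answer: 262675/258583 ≈ 1.0158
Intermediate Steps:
h = 267
b(c) = 4 - c - c**2 (b(c) = 4 - (c*c + c) = 4 - (c**2 + c) = 4 - (c + c**2) = 4 + (-c - c**2) = 4 - c - c**2)
(b(-615) - 147744)/(((N + h) - 110895) - 381562) = ((4 - 1*(-615) - 1*(-615)**2) - 147744)/(((-24976 + 267) - 110895) - 381562) = ((4 + 615 - 1*378225) - 147744)/((-24709 - 110895) - 381562) = ((4 + 615 - 378225) - 147744)/(-135604 - 381562) = (-377606 - 147744)/(-517166) = -525350*(-1/517166) = 262675/258583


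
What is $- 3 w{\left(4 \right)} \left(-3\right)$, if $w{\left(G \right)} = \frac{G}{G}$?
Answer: $9$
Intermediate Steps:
$w{\left(G \right)} = 1$
$- 3 w{\left(4 \right)} \left(-3\right) = \left(-3\right) 1 \left(-3\right) = \left(-3\right) \left(-3\right) = 9$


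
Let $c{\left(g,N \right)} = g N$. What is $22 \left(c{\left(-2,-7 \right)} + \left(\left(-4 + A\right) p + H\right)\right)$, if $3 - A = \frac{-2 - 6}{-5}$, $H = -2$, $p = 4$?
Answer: $\frac{176}{5} \approx 35.2$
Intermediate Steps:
$c{\left(g,N \right)} = N g$
$A = \frac{7}{5}$ ($A = 3 - \frac{-2 - 6}{-5} = 3 - \left(-2 - 6\right) \left(- \frac{1}{5}\right) = 3 - \left(-8\right) \left(- \frac{1}{5}\right) = 3 - \frac{8}{5} = \frac{7}{5} \approx 1.4$)
$22 \left(c{\left(-2,-7 \right)} + \left(\left(-4 + A\right) p + H\right)\right) = 22 \left(\left(-7\right) \left(-2\right) + \left(\left(-4 + \frac{7}{5}\right) 4 - 2\right)\right) = 22 \left(14 - \frac{62}{5}\right) = 22 \cdot \frac{8}{5} = \frac{176}{5}$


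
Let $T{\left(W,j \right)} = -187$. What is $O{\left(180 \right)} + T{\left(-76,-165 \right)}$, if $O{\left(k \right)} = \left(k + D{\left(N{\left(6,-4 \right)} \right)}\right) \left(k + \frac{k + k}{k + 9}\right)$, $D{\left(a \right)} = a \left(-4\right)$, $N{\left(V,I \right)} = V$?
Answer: $\frac{197331}{7} \approx 28190.0$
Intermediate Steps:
$D{\left(a \right)} = - 4 a$
$O{\left(k \right)} = \left(-24 + k\right) \left(k + \frac{2 k}{9 + k}\right)$ ($O{\left(k \right)} = \left(k - 24\right) \left(k + \frac{k + k}{k + 9}\right) = \left(k - 24\right) \left(k + \frac{2 k}{9 + k}\right) = \left(-24 + k\right) \left(k + \frac{2 k}{9 + k}\right)$)
$O{\left(180 \right)} + T{\left(-76,-165 \right)} = \frac{180 \left(-264 + 180^{2} - 2340\right)}{9 + 180} - 187 = \frac{180 \left(-264 + 32400 - 2340\right)}{189} - 187 = 180 \cdot \frac{1}{189} \cdot 29796 - 187 = \frac{198640}{7} - 187 = \frac{197331}{7}$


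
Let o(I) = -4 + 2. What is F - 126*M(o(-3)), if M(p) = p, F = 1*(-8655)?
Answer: -8403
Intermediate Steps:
F = -8655
o(I) = -2
F - 126*M(o(-3)) = -8655 - 126*(-2) = -8655 + 252 = -8403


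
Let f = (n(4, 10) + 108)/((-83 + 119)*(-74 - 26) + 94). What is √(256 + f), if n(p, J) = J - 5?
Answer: √3146365038/3506 ≈ 15.999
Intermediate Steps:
n(p, J) = -5 + J
f = -113/3506 (f = ((-5 + 10) + 108)/((-83 + 119)*(-74 - 26) + 94) = (5 + 108)/(36*(-100) + 94) = 113/(-3600 + 94) = 113/(-3506) = 113*(-1/3506) = -113/3506 ≈ -0.032230)
√(256 + f) = √(256 - 113/3506) = √(897423/3506) = √3146365038/3506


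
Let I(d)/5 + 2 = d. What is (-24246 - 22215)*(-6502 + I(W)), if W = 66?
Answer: 287221902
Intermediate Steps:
I(d) = -10 + 5*d
(-24246 - 22215)*(-6502 + I(W)) = (-24246 - 22215)*(-6502 + (-10 + 5*66)) = -46461*(-6502 + (-10 + 330)) = -46461*(-6502 + 320) = -46461*(-6182) = 287221902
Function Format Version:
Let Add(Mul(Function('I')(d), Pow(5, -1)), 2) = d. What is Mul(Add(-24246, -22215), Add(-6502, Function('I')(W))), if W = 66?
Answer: 287221902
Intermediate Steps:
Function('I')(d) = Add(-10, Mul(5, d))
Mul(Add(-24246, -22215), Add(-6502, Function('I')(W))) = Mul(Add(-24246, -22215), Add(-6502, Add(-10, Mul(5, 66)))) = Mul(-46461, Add(-6502, Add(-10, 330))) = Mul(-46461, Add(-6502, 320)) = Mul(-46461, -6182) = 287221902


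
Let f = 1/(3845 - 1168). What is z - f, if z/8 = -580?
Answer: -12421281/2677 ≈ -4640.0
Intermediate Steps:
z = -4640 (z = 8*(-580) = -4640)
f = 1/2677 ≈ 0.00037355
z - f = -4640 - 1*1/2677 = -4640 - 1/2677 = -12421281/2677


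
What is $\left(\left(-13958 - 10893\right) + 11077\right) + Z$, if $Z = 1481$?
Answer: $-12293$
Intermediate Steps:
$\left(\left(-13958 - 10893\right) + 11077\right) + Z = \left(\left(-13958 - 10893\right) + 11077\right) + 1481 = \left(-24851 + 11077\right) + 1481 = -13774 + 1481 = -12293$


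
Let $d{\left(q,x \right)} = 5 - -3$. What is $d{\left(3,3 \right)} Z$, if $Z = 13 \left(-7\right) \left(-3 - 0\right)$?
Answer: $2184$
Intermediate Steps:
$d{\left(q,x \right)} = 8$ ($d{\left(q,x \right)} = 5 + 3 = 8$)
$Z = 273$ ($Z = - 91 \left(-3 + 0\right) = \left(-91\right) \left(-3\right) = 273$)
$d{\left(3,3 \right)} Z = 8 \cdot 273 = 2184$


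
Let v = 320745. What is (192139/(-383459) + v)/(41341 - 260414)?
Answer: -122992364816/84005513507 ≈ -1.4641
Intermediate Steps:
(192139/(-383459) + v)/(41341 - 260414) = (192139/(-383459) + 320745)/(41341 - 260414) = (192139*(-1/383459) + 320745)/(-219073) = (-192139/383459 + 320745)*(-1/219073) = (122992364816/383459)*(-1/219073) = -122992364816/84005513507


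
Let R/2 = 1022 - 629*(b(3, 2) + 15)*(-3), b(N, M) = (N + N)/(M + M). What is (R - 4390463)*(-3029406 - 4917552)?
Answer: 34379716457784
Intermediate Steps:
b(N, M) = N/M (b(N, M) = (2*N)/((2*M)) = (2*N)*(1/(2*M)) = N/M)
R = 64315 (R = 2*(1022 - 629*(3/2 + 15)*(-3)) = 2*(1022 - 20757*(-3)/2) = 2*(1022 - 629*(-99/2)) = 2*(1022 + 62271/2) = 2*(64315/2) = 64315)
(R - 4390463)*(-3029406 - 4917552) = (64315 - 4390463)*(-3029406 - 4917552) = -4326148*(-7946958) = 34379716457784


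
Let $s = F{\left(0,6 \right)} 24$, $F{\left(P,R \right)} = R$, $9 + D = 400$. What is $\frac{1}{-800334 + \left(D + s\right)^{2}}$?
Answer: $- \frac{1}{514109} \approx -1.9451 \cdot 10^{-6}$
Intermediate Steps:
$D = 391$ ($D = -9 + 400 = 391$)
$s = 144$ ($s = 6 \cdot 24 = 144$)
$\frac{1}{-800334 + \left(D + s\right)^{2}} = \frac{1}{-800334 + \left(391 + 144\right)^{2}} = \frac{1}{-800334 + 535^{2}} = \frac{1}{-800334 + 286225} = \frac{1}{-514109} = - \frac{1}{514109}$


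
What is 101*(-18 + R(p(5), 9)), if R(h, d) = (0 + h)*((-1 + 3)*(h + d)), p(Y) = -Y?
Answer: -5858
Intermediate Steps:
R(h, d) = h*(2*d + 2*h) (R(h, d) = h*(2*(d + h)) = h*(2*d + 2*h))
101*(-18 + R(p(5), 9)) = 101*(-18 + 2*(-1*5)*(9 - 1*5)) = 101*(-18 + 2*(-5)*(9 - 5)) = 101*(-18 + 2*(-5)*4) = 101*(-18 - 40) = 101*(-58) = -5858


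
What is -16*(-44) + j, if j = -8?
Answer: 696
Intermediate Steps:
-16*(-44) + j = -16*(-44) - 8 = 704 - 8 = 696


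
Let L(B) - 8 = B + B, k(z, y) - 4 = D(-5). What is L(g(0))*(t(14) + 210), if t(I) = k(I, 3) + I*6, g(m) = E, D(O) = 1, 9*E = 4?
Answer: 23920/9 ≈ 2657.8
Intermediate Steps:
E = 4/9 (E = (1/9)*4 = 4/9 ≈ 0.44444)
k(z, y) = 5 (k(z, y) = 4 + 1 = 5)
g(m) = 4/9
L(B) = 8 + 2*B (L(B) = 8 + (B + B) = 8 + 2*B)
t(I) = 5 + 6*I (t(I) = 5 + I*6 = 5 + 6*I)
L(g(0))*(t(14) + 210) = (8 + 2*(4/9))*((5 + 6*14) + 210) = (8 + 8/9)*((5 + 84) + 210) = 80*(89 + 210)/9 = (80/9)*299 = 23920/9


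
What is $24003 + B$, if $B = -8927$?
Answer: $15076$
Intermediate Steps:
$24003 + B = 24003 - 8927 = 15076$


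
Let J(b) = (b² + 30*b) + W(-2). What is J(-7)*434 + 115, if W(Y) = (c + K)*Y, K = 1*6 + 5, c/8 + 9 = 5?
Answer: -51531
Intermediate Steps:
c = -32 (c = -72 + 8*5 = -72 + 40 = -32)
K = 11 (K = 6 + 5 = 11)
W(Y) = -21*Y (W(Y) = (-32 + 11)*Y = -21*Y)
J(b) = 42 + b² + 30*b (J(b) = (b² + 30*b) - 21*(-2) = (b² + 30*b) + 42 = 42 + b² + 30*b)
J(-7)*434 + 115 = (42 + (-7)² + 30*(-7))*434 + 115 = (42 + 49 - 210)*434 + 115 = -119*434 + 115 = -51646 + 115 = -51531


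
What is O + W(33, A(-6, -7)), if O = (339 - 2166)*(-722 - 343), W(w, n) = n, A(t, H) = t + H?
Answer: 1945742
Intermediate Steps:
A(t, H) = H + t
O = 1945755 (O = -1827*(-1065) = 1945755)
O + W(33, A(-6, -7)) = 1945755 + (-7 - 6) = 1945755 - 13 = 1945742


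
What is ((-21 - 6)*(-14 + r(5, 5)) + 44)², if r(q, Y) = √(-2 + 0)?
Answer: 176626 - 22788*I*√2 ≈ 1.7663e+5 - 32227.0*I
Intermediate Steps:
r(q, Y) = I*√2 (r(q, Y) = √(-2) = I*√2)
((-21 - 6)*(-14 + r(5, 5)) + 44)² = ((-21 - 6)*(-14 + I*√2) + 44)² = (-27*(-14 + I*√2) + 44)² = ((378 - 27*I*√2) + 44)² = (422 - 27*I*√2)²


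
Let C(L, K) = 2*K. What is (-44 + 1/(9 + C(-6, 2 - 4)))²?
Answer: 47961/25 ≈ 1918.4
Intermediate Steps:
(-44 + 1/(9 + C(-6, 2 - 4)))² = (-44 + 1/(9 + 2*(2 - 4)))² = (-44 + 1/(9 + 2*(-2)))² = (-44 + 1/(9 - 4))² = (-44 + 1/5)² = (-44 + ⅕)² = (-219/5)² = 47961/25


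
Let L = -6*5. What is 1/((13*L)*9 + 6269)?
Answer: 1/2759 ≈ 0.00036245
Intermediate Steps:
L = -30
1/((13*L)*9 + 6269) = 1/((13*(-30))*9 + 6269) = 1/(-390*9 + 6269) = 1/(-3510 + 6269) = 1/2759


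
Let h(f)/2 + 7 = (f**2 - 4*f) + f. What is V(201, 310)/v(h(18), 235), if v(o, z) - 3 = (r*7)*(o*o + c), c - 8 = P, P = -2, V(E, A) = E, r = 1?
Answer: 201/1936777 ≈ 0.00010378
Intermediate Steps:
h(f) = -14 - 6*f + 2*f**2 (h(f) = -14 + 2*((f**2 - 4*f) + f) = -14 + 2*(f**2 - 3*f) = -14 + (-6*f + 2*f**2) = -14 - 6*f + 2*f**2)
c = 6 (c = 8 - 2 = 6)
v(o, z) = 45 + 7*o**2 (v(o, z) = 3 + (1*7)*(o*o + 6) = 3 + 7*(o**2 + 6) = 3 + 7*(6 + o**2) = 3 + (42 + 7*o**2) = 45 + 7*o**2)
V(201, 310)/v(h(18), 235) = 201/(45 + 7*(-14 - 6*18 + 2*18**2)**2) = 201/(45 + 7*(-14 - 108 + 2*324)**2) = 201/(45 + 7*(-14 - 108 + 648)**2) = 201/(45 + 7*526**2) = 201/(45 + 7*276676) = 201/(45 + 1936732) = 201/1936777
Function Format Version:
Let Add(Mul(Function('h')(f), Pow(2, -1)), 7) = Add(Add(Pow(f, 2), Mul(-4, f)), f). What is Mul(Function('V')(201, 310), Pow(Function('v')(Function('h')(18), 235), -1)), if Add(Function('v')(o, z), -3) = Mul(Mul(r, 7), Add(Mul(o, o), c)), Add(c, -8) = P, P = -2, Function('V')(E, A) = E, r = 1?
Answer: Rational(201, 1936777) ≈ 0.00010378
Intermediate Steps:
Function('h')(f) = Add(-14, Mul(-6, f), Mul(2, Pow(f, 2))) (Function('h')(f) = Add(-14, Mul(2, Add(Add(Pow(f, 2), Mul(-4, f)), f))) = Add(-14, Mul(2, Add(Pow(f, 2), Mul(-3, f)))) = Add(-14, Add(Mul(-6, f), Mul(2, Pow(f, 2)))) = Add(-14, Mul(-6, f), Mul(2, Pow(f, 2))))
c = 6 (c = Add(8, -2) = 6)
Function('v')(o, z) = Add(45, Mul(7, Pow(o, 2))) (Function('v')(o, z) = Add(3, Mul(Mul(1, 7), Add(Mul(o, o), 6))) = Add(3, Mul(7, Add(Pow(o, 2), 6))) = Add(3, Mul(7, Add(6, Pow(o, 2)))) = Add(3, Add(42, Mul(7, Pow(o, 2)))) = Add(45, Mul(7, Pow(o, 2))))
Mul(Function('V')(201, 310), Pow(Function('v')(Function('h')(18), 235), -1)) = Mul(201, Pow(Add(45, Mul(7, Pow(Add(-14, Mul(-6, 18), Mul(2, Pow(18, 2))), 2))), -1)) = Mul(201, Pow(Add(45, Mul(7, Pow(Add(-14, -108, Mul(2, 324)), 2))), -1)) = Mul(201, Pow(Add(45, Mul(7, Pow(Add(-14, -108, 648), 2))), -1)) = Mul(201, Pow(Add(45, Mul(7, Pow(526, 2))), -1)) = Mul(201, Pow(Add(45, Mul(7, 276676)), -1)) = Mul(201, Pow(Add(45, 1936732), -1)) = Mul(201, Pow(1936777, -1)) = Mul(201, Rational(1, 1936777)) = Rational(201, 1936777)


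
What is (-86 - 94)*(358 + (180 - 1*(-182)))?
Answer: -129600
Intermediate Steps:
(-86 - 94)*(358 + (180 - 1*(-182))) = -180*(358 + (180 + 182)) = -180*(358 + 362) = -180*720 = -129600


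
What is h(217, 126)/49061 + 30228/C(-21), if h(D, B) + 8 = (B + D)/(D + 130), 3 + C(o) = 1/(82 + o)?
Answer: -15695499083721/1549199197 ≈ -10131.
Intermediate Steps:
C(o) = -3 + 1/(82 + o)
h(D, B) = -8 + (B + D)/(130 + D) (h(D, B) = -8 + (B + D)/(D + 130) = -8 + (B + D)/(130 + D))
h(217, 126)/49061 + 30228/C(-21) = ((-1040 + 126 - 7*217)/(130 + 217))/49061 + 30228/(((-245 - 3*(-21))/(82 - 21))) = ((-1040 + 126 - 1519)/347)*(1/49061) + 30228/(((-245 + 63)/61)) = ((1/347)*(-2433))*(1/49061) + 30228/(((1/61)*(-182))) = -2433/347*1/49061 + 30228/(-182/61) = -2433/17024167 + 30228*(-61/182) = -2433/17024167 - 921954/91 = -15695499083721/1549199197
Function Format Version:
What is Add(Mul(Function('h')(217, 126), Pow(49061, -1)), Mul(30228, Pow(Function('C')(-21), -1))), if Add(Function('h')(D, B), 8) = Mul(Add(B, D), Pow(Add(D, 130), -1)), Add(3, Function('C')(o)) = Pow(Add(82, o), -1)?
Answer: Rational(-15695499083721, 1549199197) ≈ -10131.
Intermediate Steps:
Function('C')(o) = Add(-3, Pow(Add(82, o), -1))
Function('h')(D, B) = Add(-8, Mul(Pow(Add(130, D), -1), Add(B, D))) (Function('h')(D, B) = Add(-8, Mul(Add(B, D), Pow(Add(D, 130), -1))) = Add(-8, Mul(Add(B, D), Pow(Add(130, D), -1))) = Add(-8, Mul(Pow(Add(130, D), -1), Add(B, D))))
Add(Mul(Function('h')(217, 126), Pow(49061, -1)), Mul(30228, Pow(Function('C')(-21), -1))) = Add(Mul(Mul(Pow(Add(130, 217), -1), Add(-1040, 126, Mul(-7, 217))), Pow(49061, -1)), Mul(30228, Pow(Mul(Pow(Add(82, -21), -1), Add(-245, Mul(-3, -21))), -1))) = Add(Mul(Mul(Pow(347, -1), Add(-1040, 126, -1519)), Rational(1, 49061)), Mul(30228, Pow(Mul(Pow(61, -1), Add(-245, 63)), -1))) = Add(Mul(Mul(Rational(1, 347), -2433), Rational(1, 49061)), Mul(30228, Pow(Mul(Rational(1, 61), -182), -1))) = Add(Mul(Rational(-2433, 347), Rational(1, 49061)), Mul(30228, Pow(Rational(-182, 61), -1))) = Add(Rational(-2433, 17024167), Mul(30228, Rational(-61, 182))) = Add(Rational(-2433, 17024167), Rational(-921954, 91)) = Rational(-15695499083721, 1549199197)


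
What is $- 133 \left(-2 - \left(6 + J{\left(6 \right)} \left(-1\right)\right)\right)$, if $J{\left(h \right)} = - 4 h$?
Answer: $4256$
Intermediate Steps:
$- 133 \left(-2 - \left(6 + J{\left(6 \right)} \left(-1\right)\right)\right) = - 133 \left(-2 - \left(6 + \left(-4\right) 6 \left(-1\right)\right)\right) = - 133 \left(-2 - \left(6 - -24\right)\right) = - 133 \left(-2 - \left(6 + 24\right)\right) = - 133 \left(-2 - 30\right) = \left(-133\right) \left(-32\right) = 4256$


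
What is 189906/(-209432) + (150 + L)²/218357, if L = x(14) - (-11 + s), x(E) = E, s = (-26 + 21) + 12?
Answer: -17778147837/22865471612 ≈ -0.77751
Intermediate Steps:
s = 7 (s = -5 + 12 = 7)
L = 18 (L = 14 - (-11 + 7) = 14 - 1*(-4) = 14 + 4 = 18)
189906/(-209432) + (150 + L)²/218357 = 189906/(-209432) + (150 + 18)²/218357 = 189906*(-1/209432) + 168²*(1/218357) = -94953/104716 + 28224*(1/218357) = -94953/104716 + 28224/218357 = -17778147837/22865471612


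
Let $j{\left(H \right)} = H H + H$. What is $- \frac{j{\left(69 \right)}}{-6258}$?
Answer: $\frac{115}{149} \approx 0.77181$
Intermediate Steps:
$j{\left(H \right)} = H + H^{2}$ ($j{\left(H \right)} = H^{2} + H = H + H^{2}$)
$- \frac{j{\left(69 \right)}}{-6258} = - \frac{69 \left(1 + 69\right)}{-6258} = - \frac{69 \cdot 70 \left(-1\right)}{6258} = - \frac{4830 \left(-1\right)}{6258} = \left(-1\right) \left(- \frac{115}{149}\right) = \frac{115}{149}$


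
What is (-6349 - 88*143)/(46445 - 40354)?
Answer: -18933/6091 ≈ -3.1084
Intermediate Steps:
(-6349 - 88*143)/(46445 - 40354) = (-6349 - 12584)/6091 = -18933*1/6091 = -18933/6091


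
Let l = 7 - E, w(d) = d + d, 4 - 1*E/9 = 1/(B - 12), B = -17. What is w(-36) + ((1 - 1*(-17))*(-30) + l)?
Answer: -18598/29 ≈ -641.31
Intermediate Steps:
E = 1053/29 (E = 36 - 9/(-17 - 12) = 36 - 9/(-29) = 36 - 9*(-1/29) = 36 + 9/29 = 1053/29 ≈ 36.310)
w(d) = 2*d
l = -850/29 (l = 7 - 1*1053/29 = 7 - 1053/29 = -850/29 ≈ -29.310)
w(-36) + ((1 - 1*(-17))*(-30) + l) = 2*(-36) + ((1 - 1*(-17))*(-30) - 850/29) = -72 + ((1 + 17)*(-30) - 850/29) = -72 + (18*(-30) - 850/29) = -72 + (-540 - 850/29) = -72 - 16510/29 = -18598/29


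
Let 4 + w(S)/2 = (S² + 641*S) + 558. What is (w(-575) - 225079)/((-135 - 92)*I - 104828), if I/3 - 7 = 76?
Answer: 299871/161351 ≈ 1.8585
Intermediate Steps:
I = 249 (I = 21 + 3*76 = 21 + 228 = 249)
w(S) = 1108 + 2*S² + 1282*S (w(S) = -8 + 2*((S² + 641*S) + 558) = -8 + 2*(558 + S² + 641*S) = -8 + (1116 + 2*S² + 1282*S) = 1108 + 2*S² + 1282*S)
(w(-575) - 225079)/((-135 - 92)*I - 104828) = ((1108 + 2*(-575)² + 1282*(-575)) - 225079)/((-135 - 92)*249 - 104828) = ((1108 + 2*330625 - 737150) - 225079)/(-227*249 - 104828) = ((1108 + 661250 - 737150) - 225079)/(-56523 - 104828) = (-74792 - 225079)/(-161351) = -299871*(-1/161351) = 299871/161351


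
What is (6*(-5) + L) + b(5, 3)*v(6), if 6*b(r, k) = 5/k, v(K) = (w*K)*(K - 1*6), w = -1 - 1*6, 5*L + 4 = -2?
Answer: -156/5 ≈ -31.200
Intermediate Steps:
L = -6/5 (L = -⅘ + (⅕)*(-2) = -⅘ - ⅖ = -6/5 ≈ -1.2000)
w = -7 (w = -1 - 6 = -7)
v(K) = -7*K*(-6 + K) (v(K) = (-7*K)*(K - 1*6) = (-7*K)*(K - 6) = (-7*K)*(-6 + K) = -7*K*(-6 + K))
b(r, k) = 5/(6*k) (b(r, k) = (5/k)/6 = 5/(6*k))
(6*(-5) + L) + b(5, 3)*v(6) = (6*(-5) - 6/5) + ((⅚)/3)*(7*6*(6 - 1*6)) = (-30 - 6/5) + ((⅚)*(⅓))*(7*6*(6 - 6)) = -156/5 + 5*(7*6*0)/18 = -156/5 + (5/18)*0 = -156/5 + 0 = -156/5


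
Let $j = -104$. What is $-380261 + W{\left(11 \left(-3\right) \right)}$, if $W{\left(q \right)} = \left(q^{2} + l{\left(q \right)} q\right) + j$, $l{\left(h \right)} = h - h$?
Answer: $-379276$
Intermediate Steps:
$l{\left(h \right)} = 0$
$W{\left(q \right)} = -104 + q^{2}$ ($W{\left(q \right)} = \left(q^{2} + 0 q\right) - 104 = \left(q^{2} + 0\right) - 104 = q^{2} - 104 = -104 + q^{2}$)
$-380261 + W{\left(11 \left(-3\right) \right)} = -380261 - \left(104 - \left(11 \left(-3\right)\right)^{2}\right) = -380261 - \left(104 - \left(-33\right)^{2}\right) = -380261 + \left(-104 + 1089\right) = -380261 + 985 = -379276$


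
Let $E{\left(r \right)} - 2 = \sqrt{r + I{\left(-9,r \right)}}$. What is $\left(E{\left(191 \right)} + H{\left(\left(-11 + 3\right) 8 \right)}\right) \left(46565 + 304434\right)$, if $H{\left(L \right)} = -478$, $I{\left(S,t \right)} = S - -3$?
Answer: $-167075524 + 350999 \sqrt{185} \approx -1.623 \cdot 10^{8}$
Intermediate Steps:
$I{\left(S,t \right)} = 3 + S$ ($I{\left(S,t \right)} = S + 3 = 3 + S$)
$E{\left(r \right)} = 2 + \sqrt{-6 + r}$ ($E{\left(r \right)} = 2 + \sqrt{r + \left(3 - 9\right)} = 2 + \sqrt{r - 6} = 2 + \sqrt{-6 + r}$)
$\left(E{\left(191 \right)} + H{\left(\left(-11 + 3\right) 8 \right)}\right) \left(46565 + 304434\right) = \left(\left(2 + \sqrt{-6 + 191}\right) - 478\right) \left(46565 + 304434\right) = \left(\left(2 + \sqrt{185}\right) - 478\right) 350999 = \left(-476 + \sqrt{185}\right) 350999 = -167075524 + 350999 \sqrt{185}$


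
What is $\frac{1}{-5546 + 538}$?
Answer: $- \frac{1}{5008} \approx -0.00019968$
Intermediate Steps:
$\frac{1}{-5546 + 538} = \frac{1}{-5008} = - \frac{1}{5008}$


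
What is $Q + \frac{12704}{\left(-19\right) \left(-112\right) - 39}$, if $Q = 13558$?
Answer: $\frac{28335366}{2089} \approx 13564.0$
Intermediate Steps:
$Q + \frac{12704}{\left(-19\right) \left(-112\right) - 39} = 13558 + \frac{12704}{\left(-19\right) \left(-112\right) - 39} = 13558 + \frac{12704}{2128 - 39} = 13558 + \frac{12704}{2089} = \frac{28335366}{2089}$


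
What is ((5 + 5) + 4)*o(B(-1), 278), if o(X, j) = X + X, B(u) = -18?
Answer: -504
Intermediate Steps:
o(X, j) = 2*X
((5 + 5) + 4)*o(B(-1), 278) = ((5 + 5) + 4)*(2*(-18)) = (10 + 4)*(-36) = 14*(-36) = -504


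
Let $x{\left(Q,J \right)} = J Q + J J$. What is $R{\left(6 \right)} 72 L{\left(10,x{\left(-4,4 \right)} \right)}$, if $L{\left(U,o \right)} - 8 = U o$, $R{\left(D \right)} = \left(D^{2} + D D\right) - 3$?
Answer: $39744$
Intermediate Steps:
$x{\left(Q,J \right)} = J^{2} + J Q$ ($x{\left(Q,J \right)} = J Q + J^{2} = J^{2} + J Q$)
$R{\left(D \right)} = -3 + 2 D^{2}$ ($R{\left(D \right)} = \left(D^{2} + D^{2}\right) - 3 = 2 D^{2} - 3 = -3 + 2 D^{2}$)
$L{\left(U,o \right)} = 8 + U o$
$R{\left(6 \right)} 72 L{\left(10,x{\left(-4,4 \right)} \right)} = \left(-3 + 2 \cdot 6^{2}\right) 72 \left(8 + 10 \cdot 4 \left(4 - 4\right)\right) = \left(-3 + 2 \cdot 36\right) 72 \left(8 + 10 \cdot 4 \cdot 0\right) = \left(-3 + 72\right) 72 \left(8 + 10 \cdot 0\right) = 69 \cdot 72 \left(8 + 0\right) = 4968 \cdot 8 = 39744$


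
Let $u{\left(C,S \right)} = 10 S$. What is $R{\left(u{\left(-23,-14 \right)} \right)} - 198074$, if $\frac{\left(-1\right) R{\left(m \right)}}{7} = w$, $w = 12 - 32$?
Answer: $-197934$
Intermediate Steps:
$w = -20$ ($w = 12 - 32 = -20$)
$R{\left(m \right)} = 140$ ($R{\left(m \right)} = \left(-7\right) \left(-20\right) = 140$)
$R{\left(u{\left(-23,-14 \right)} \right)} - 198074 = 140 - 198074 = -197934$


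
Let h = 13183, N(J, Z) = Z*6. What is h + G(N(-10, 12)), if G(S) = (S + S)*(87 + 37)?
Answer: 31039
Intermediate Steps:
N(J, Z) = 6*Z
G(S) = 248*S (G(S) = (2*S)*124 = 248*S)
h + G(N(-10, 12)) = 13183 + 248*(6*12) = 13183 + 248*72 = 13183 + 17856 = 31039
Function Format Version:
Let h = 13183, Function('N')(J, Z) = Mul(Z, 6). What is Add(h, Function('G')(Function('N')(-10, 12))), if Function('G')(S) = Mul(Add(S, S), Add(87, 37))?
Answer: 31039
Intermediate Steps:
Function('N')(J, Z) = Mul(6, Z)
Function('G')(S) = Mul(248, S) (Function('G')(S) = Mul(Mul(2, S), 124) = Mul(248, S))
Add(h, Function('G')(Function('N')(-10, 12))) = Add(13183, Mul(248, Mul(6, 12))) = Add(13183, Mul(248, 72)) = Add(13183, 17856) = 31039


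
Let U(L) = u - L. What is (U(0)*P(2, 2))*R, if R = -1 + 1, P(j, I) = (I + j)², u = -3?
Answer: 0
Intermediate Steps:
R = 0
U(L) = -3 - L
(U(0)*P(2, 2))*R = ((-3 - 1*0)*(2 + 2)²)*0 = ((-3 + 0)*4²)*0 = -3*16*0 = -48*0 = 0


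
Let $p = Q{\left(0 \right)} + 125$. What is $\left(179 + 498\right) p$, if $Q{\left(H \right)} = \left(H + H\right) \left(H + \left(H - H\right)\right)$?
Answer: $84625$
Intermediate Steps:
$Q{\left(H \right)} = 2 H^{2}$ ($Q{\left(H \right)} = 2 H \left(H + 0\right) = 2 H H = 2 H^{2}$)
$p = 125$ ($p = 2 \cdot 0^{2} + 125 = 2 \cdot 0 + 125 = 0 + 125 = 125$)
$\left(179 + 498\right) p = \left(179 + 498\right) 125 = 677 \cdot 125 = 84625$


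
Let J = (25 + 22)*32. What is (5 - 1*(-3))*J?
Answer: 12032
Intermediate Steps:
J = 1504 (J = 47*32 = 1504)
(5 - 1*(-3))*J = (5 - 1*(-3))*1504 = (5 + 3)*1504 = 8*1504 = 12032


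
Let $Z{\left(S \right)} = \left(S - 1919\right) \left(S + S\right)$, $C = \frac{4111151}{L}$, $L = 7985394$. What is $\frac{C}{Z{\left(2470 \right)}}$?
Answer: $\frac{4111151}{21735763344360} \approx 1.8914 \cdot 10^{-7}$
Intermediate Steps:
$C = \frac{4111151}{7985394} \approx 0.51483$
$Z{\left(S \right)} = 2 S \left(-1919 + S\right)$ ($Z{\left(S \right)} = \left(-1919 + S\right) 2 S = 2 S \left(-1919 + S\right)$)
$\frac{C}{Z{\left(2470 \right)}} = \frac{4111151}{7985394 \cdot 2 \cdot 2470 \left(-1919 + 2470\right)} = \frac{4111151}{7985394 \cdot 2 \cdot 2470 \cdot 551} = \frac{4111151}{7985394 \cdot 2721940} = \frac{4111151}{7985394} \cdot \frac{1}{2721940} = \frac{4111151}{21735763344360}$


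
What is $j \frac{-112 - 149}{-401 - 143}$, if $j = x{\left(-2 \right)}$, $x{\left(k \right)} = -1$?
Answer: $- \frac{261}{544} \approx -0.47978$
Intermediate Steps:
$j = -1$
$j \frac{-112 - 149}{-401 - 143} = - \frac{-112 - 149}{-401 - 143} = - \frac{-261}{-544} = - \frac{\left(-261\right) \left(-1\right)}{544} = \left(-1\right) \frac{261}{544} = - \frac{261}{544}$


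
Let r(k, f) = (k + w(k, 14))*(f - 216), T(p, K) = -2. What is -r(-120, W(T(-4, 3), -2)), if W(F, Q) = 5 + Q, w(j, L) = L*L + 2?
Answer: 16614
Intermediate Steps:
w(j, L) = 2 + L² (w(j, L) = L² + 2 = 2 + L²)
r(k, f) = (-216 + f)*(198 + k) (r(k, f) = (k + (2 + 14²))*(f - 216) = (k + (2 + 196))*(-216 + f) = (k + 198)*(-216 + f) = (198 + k)*(-216 + f) = (-216 + f)*(198 + k))
-r(-120, W(T(-4, 3), -2)) = -(-42768 - 216*(-120) + 198*(5 - 2) + (5 - 2)*(-120)) = -(-42768 + 25920 + 198*3 + 3*(-120)) = -(-42768 + 25920 + 594 - 360) = -1*(-16614) = 16614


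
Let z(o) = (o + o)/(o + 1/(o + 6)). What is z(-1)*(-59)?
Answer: -295/2 ≈ -147.50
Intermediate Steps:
z(o) = 2*o/(o + 1/(6 + o)) (z(o) = (2*o)/(o + 1/(6 + o)) = 2*o/(o + 1/(6 + o)))
z(-1)*(-59) = (2*(-1)*(6 - 1)/(1 + (-1)² + 6*(-1)))*(-59) = (2*(-1)*5/(1 + 1 - 6))*(-59) = (2*(-1)*5/(-4))*(-59) = (2*(-1)*(-¼)*5)*(-59) = (5/2)*(-59) = -295/2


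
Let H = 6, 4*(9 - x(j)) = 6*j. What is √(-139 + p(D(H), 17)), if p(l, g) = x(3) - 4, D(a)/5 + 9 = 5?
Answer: I*√554/2 ≈ 11.769*I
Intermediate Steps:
x(j) = 9 - 3*j/2
D(a) = -20 (D(a) = -45 + 5*5 = -45 + 25 = -20)
p(l, g) = ½ (p(l, g) = (9 - 3/2*3) - 4 = (9 - 9/2) - 4 = 9/2 - 4 = ½)
√(-139 + p(D(H), 17)) = √(-139 + ½) = √(-277/2) = I*√554/2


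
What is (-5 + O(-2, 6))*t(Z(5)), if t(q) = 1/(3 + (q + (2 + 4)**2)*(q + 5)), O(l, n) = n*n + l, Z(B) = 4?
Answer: 29/363 ≈ 0.079890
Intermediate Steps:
O(l, n) = l + n**2 (O(l, n) = n**2 + l = l + n**2)
t(q) = 1/(3 + (5 + q)*(36 + q)) (t(q) = 1/(3 + (q + 6**2)*(5 + q)) = 1/(3 + (q + 36)*(5 + q)) = 1/(3 + (36 + q)*(5 + q)) = 1/(3 + (5 + q)*(36 + q)))
(-5 + O(-2, 6))*t(Z(5)) = (-5 + (-2 + 6**2))/(183 + 4**2 + 41*4) = (-5 + (-2 + 36))/(183 + 16 + 164) = (-5 + 34)/363 = 29*(1/363) = 29/363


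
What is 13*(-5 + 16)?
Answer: 143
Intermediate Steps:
13*(-5 + 16) = 13*11 = 143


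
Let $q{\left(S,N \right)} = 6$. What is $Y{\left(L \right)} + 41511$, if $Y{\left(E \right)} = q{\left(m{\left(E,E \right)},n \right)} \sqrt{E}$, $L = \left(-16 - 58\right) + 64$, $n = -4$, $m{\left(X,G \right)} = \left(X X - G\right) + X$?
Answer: $41511 + 6 i \sqrt{10} \approx 41511.0 + 18.974 i$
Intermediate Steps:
$m{\left(X,G \right)} = X + X^{2} - G$ ($m{\left(X,G \right)} = \left(X^{2} - G\right) + X = X + X^{2} - G$)
$L = -10$ ($L = -74 + 64 = -10$)
$Y{\left(E \right)} = 6 \sqrt{E}$
$Y{\left(L \right)} + 41511 = 6 \sqrt{-10} + 41511 = 6 i \sqrt{10} + 41511 = 41511 + 6 i \sqrt{10}$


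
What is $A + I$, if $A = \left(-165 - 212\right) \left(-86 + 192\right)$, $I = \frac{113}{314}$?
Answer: $- \frac{12547955}{314} \approx -39962.0$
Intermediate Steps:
$I = \frac{113}{314}$ ($I = 113 \cdot \frac{1}{314} = \frac{113}{314} \approx 0.35987$)
$A = -39962$ ($A = \left(-377\right) 106 = -39962$)
$A + I = -39962 + \frac{113}{314} = - \frac{12547955}{314}$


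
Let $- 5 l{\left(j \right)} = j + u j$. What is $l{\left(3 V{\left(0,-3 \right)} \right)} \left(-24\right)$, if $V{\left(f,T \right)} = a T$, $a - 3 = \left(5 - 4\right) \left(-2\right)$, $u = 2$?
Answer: $- \frac{648}{5} \approx -129.6$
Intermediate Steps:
$a = 1$ ($a = 3 + \left(5 - 4\right) \left(-2\right) = 3 + 1 \left(-2\right) = 3 - 2 = 1$)
$V{\left(f,T \right)} = T$ ($V{\left(f,T \right)} = 1 T = T$)
$l{\left(j \right)} = - \frac{3 j}{5}$ ($l{\left(j \right)} = - \frac{j + 2 j}{5} = - \frac{3 j}{5}$)
$l{\left(3 V{\left(0,-3 \right)} \right)} \left(-24\right) = - \frac{3 \cdot 3 \left(-3\right)}{5} \left(-24\right) = \left(- \frac{3}{5}\right) \left(-9\right) \left(-24\right) = \frac{27}{5} \left(-24\right) = - \frac{648}{5}$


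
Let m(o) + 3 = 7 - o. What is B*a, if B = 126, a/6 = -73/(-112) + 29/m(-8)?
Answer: 9279/4 ≈ 2319.8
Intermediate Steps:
m(o) = 4 - o (m(o) = -3 + (7 - o) = 4 - o)
a = 1031/56 (a = 6*(-73/(-112) + 29/(4 - 1*(-8))) = 6*(-73*(-1/112) + 29/(4 + 8)) = 6*(73/112 + 29/12) = 6*(1031/336) = 1031/56 ≈ 18.411)
B*a = 126*(1031/56) = 9279/4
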